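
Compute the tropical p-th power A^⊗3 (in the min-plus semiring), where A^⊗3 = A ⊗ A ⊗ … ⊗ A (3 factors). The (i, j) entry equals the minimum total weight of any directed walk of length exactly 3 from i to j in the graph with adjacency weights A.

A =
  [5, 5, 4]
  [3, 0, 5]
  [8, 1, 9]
A^⊗3 =
  [8, 5, 10]
  [3, 0, 5]
  [4, 1, 6]

Each entry (A^⊗3)_ij equals the minimum over all length-3 walks i = v_0 → v_1 → … → v_3 = j of Σ_t A[v_t][v_{t+1}]. For example, for (i, j) = (0, 2) we minimise over 9 possible intermediate vertex sequences; the minimum is 10, attained along the walk 0 → 1 → 1 → 2.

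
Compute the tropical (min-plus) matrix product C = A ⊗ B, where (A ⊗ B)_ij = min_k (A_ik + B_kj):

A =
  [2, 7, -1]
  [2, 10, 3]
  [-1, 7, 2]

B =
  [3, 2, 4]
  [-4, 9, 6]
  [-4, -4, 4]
A ⊗ B =
  [-5, -5, 3]
  [-1, -1, 6]
  [-2, -2, 3]

Apply the min-plus product entry-by-entry:
  C[0][0] = min over k of (A[0][0] + B[0][0] = 2 + 3 = 5, A[0][1] + B[1][0] = 7 + -4 = 3, A[0][2] + B[2][0] = -1 + -4 = -5) = -5 (attained at k = 2)
  C[0][1] = min over k of (A[0][0] + B[0][1] = 2 + 2 = 4, A[0][1] + B[1][1] = 7 + 9 = 16, A[0][2] + B[2][1] = -1 + -4 = -5) = -5 (attained at k = 2)
  C[0][2] = min over k of (A[0][0] + B[0][2] = 2 + 4 = 6, A[0][1] + B[1][2] = 7 + 6 = 13, A[0][2] + B[2][2] = -1 + 4 = 3) = 3 (attained at k = 2)
  C[1][0] = min over k of (A[1][0] + B[0][0] = 2 + 3 = 5, A[1][1] + B[1][0] = 10 + -4 = 6, A[1][2] + B[2][0] = 3 + -4 = -1) = -1 (attained at k = 2)
  C[1][1] = min over k of (A[1][0] + B[0][1] = 2 + 2 = 4, A[1][1] + B[1][1] = 10 + 9 = 19, A[1][2] + B[2][1] = 3 + -4 = -1) = -1 (attained at k = 2)
  C[1][2] = min over k of (A[1][0] + B[0][2] = 2 + 4 = 6, A[1][1] + B[1][2] = 10 + 6 = 16, A[1][2] + B[2][2] = 3 + 4 = 7) = 6 (attained at k = 0)
  C[2][0] = min over k of (A[2][0] + B[0][0] = -1 + 3 = 2, A[2][1] + B[1][0] = 7 + -4 = 3, A[2][2] + B[2][0] = 2 + -4 = -2) = -2 (attained at k = 2)
  C[2][1] = min over k of (A[2][0] + B[0][1] = -1 + 2 = 1, A[2][1] + B[1][1] = 7 + 9 = 16, A[2][2] + B[2][1] = 2 + -4 = -2) = -2 (attained at k = 2)
  C[2][2] = min over k of (A[2][0] + B[0][2] = -1 + 4 = 3, A[2][1] + B[1][2] = 7 + 6 = 13, A[2][2] + B[2][2] = 2 + 4 = 6) = 3 (attained at k = 0)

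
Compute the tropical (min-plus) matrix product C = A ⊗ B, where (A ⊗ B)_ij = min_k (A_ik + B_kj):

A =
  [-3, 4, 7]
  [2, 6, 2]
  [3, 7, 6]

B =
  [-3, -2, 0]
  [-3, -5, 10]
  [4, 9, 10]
A ⊗ B =
  [-6, -5, -3]
  [-1, 0, 2]
  [0, 1, 3]

Apply the min-plus product entry-by-entry:
  C[0][0] = min over k of (A[0][0] + B[0][0] = -3 + -3 = -6, A[0][1] + B[1][0] = 4 + -3 = 1, A[0][2] + B[2][0] = 7 + 4 = 11) = -6 (attained at k = 0)
  C[0][1] = min over k of (A[0][0] + B[0][1] = -3 + -2 = -5, A[0][1] + B[1][1] = 4 + -5 = -1, A[0][2] + B[2][1] = 7 + 9 = 16) = -5 (attained at k = 0)
  C[0][2] = min over k of (A[0][0] + B[0][2] = -3 + 0 = -3, A[0][1] + B[1][2] = 4 + 10 = 14, A[0][2] + B[2][2] = 7 + 10 = 17) = -3 (attained at k = 0)
  C[1][0] = min over k of (A[1][0] + B[0][0] = 2 + -3 = -1, A[1][1] + B[1][0] = 6 + -3 = 3, A[1][2] + B[2][0] = 2 + 4 = 6) = -1 (attained at k = 0)
  C[1][1] = min over k of (A[1][0] + B[0][1] = 2 + -2 = 0, A[1][1] + B[1][1] = 6 + -5 = 1, A[1][2] + B[2][1] = 2 + 9 = 11) = 0 (attained at k = 0)
  C[1][2] = min over k of (A[1][0] + B[0][2] = 2 + 0 = 2, A[1][1] + B[1][2] = 6 + 10 = 16, A[1][2] + B[2][2] = 2 + 10 = 12) = 2 (attained at k = 0)
  C[2][0] = min over k of (A[2][0] + B[0][0] = 3 + -3 = 0, A[2][1] + B[1][0] = 7 + -3 = 4, A[2][2] + B[2][0] = 6 + 4 = 10) = 0 (attained at k = 0)
  C[2][1] = min over k of (A[2][0] + B[0][1] = 3 + -2 = 1, A[2][1] + B[1][1] = 7 + -5 = 2, A[2][2] + B[2][1] = 6 + 9 = 15) = 1 (attained at k = 0)
  C[2][2] = min over k of (A[2][0] + B[0][2] = 3 + 0 = 3, A[2][1] + B[1][2] = 7 + 10 = 17, A[2][2] + B[2][2] = 6 + 10 = 16) = 3 (attained at k = 0)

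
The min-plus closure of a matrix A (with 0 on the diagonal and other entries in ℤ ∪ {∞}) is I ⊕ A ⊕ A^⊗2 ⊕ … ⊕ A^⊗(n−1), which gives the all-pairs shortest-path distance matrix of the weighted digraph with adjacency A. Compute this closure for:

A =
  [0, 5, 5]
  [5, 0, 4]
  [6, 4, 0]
Closure =
  [0, 5, 5]
  [5, 0, 4]
  [6, 4, 0]

This is the Floyd-Warshall all-pairs shortest-path computation. For each intermediate vertex k = 0, 1, …, 2, update dist[i][j] ← min(dist[i][j], dist[i][k] + dist[k][j]). The final matrix gives, for each (i, j), the minimum total weight of any directed path from i to j (possibly empty when i = j).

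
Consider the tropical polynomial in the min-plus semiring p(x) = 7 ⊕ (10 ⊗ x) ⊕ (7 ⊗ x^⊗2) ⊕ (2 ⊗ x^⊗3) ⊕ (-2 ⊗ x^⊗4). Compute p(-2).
p(-2) = -10

A tropical monomial a ⊗ x^⊗i evaluates to a + i · x. Evaluating each term at x = -2:
  Term 0 contributes 7 + 0 · -2 = 7
  Term 1 contributes 10 + 1 · -2 = 8
  Term 2 contributes 7 + 2 · -2 = 3
  Term 3 contributes 2 + 3 · -2 = -4
  Term 4 contributes -2 + 4 · -2 = -10
p(-2) = ⊕ of these = min[7, 8, 3, -4, -10] = -10.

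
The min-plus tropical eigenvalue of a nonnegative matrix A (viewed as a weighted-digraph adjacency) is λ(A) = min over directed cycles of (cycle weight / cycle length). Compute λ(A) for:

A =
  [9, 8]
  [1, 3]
λ(A) = 3

Enumerate directed cycles and compute their means (weight / length). Sample:
  cycle 0 → 0: weight = 9, length = 1, mean = 9/1 ≈ 9.000
  cycle 1 → 1: weight = 3, length = 1, mean = 3/1 ≈ 3.000
  cycle 0 → 1 → 0: weight = 9, length = 2, mean = 9/2 ≈ 4.500
  cycle 1 → 0 → 1: weight = 9, length = 2, mean = 9/2 ≈ 4.500
Minimum mean = 3.000, attained e.g. along the cycle 1 → 1 with weight 3 and length 1. So λ(A) = 3/1 = 3.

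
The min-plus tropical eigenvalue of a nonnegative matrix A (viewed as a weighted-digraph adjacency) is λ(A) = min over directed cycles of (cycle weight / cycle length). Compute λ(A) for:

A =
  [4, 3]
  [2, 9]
λ(A) = 5/2

Enumerate directed cycles and compute their means (weight / length). Sample:
  cycle 0 → 0: weight = 4, length = 1, mean = 4/1 ≈ 4.000
  cycle 1 → 1: weight = 9, length = 1, mean = 9/1 ≈ 9.000
  cycle 0 → 1 → 0: weight = 5, length = 2, mean = 5/2 ≈ 2.500
  cycle 1 → 0 → 1: weight = 5, length = 2, mean = 5/2 ≈ 2.500
Minimum mean = 2.500, attained e.g. along the cycle 0 → 1 → 0 with weight 5 and length 2. So λ(A) = 5/2 = 5/2.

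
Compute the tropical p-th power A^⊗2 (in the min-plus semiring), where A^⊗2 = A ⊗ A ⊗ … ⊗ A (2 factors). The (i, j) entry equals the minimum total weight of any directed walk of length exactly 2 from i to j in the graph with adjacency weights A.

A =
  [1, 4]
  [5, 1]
A^⊗2 =
  [2, 5]
  [6, 2]

Each entry (A^⊗2)_ij equals the minimum over all length-2 walks i = v_0 → v_1 → … → v_2 = j of Σ_t A[v_t][v_{t+1}]. For example, for (i, j) = (0, 1) we minimise over 2 possible intermediate vertex sequences; the minimum is 5, attained along the walk 0 → 0 → 1.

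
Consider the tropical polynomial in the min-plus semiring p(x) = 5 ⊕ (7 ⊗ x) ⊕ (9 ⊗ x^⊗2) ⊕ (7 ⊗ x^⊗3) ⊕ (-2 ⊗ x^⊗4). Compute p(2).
p(2) = 5

A tropical monomial a ⊗ x^⊗i evaluates to a + i · x. Evaluating each term at x = 2:
  Term 0 contributes 5 + 0 · 2 = 5
  Term 1 contributes 7 + 1 · 2 = 9
  Term 2 contributes 9 + 2 · 2 = 13
  Term 3 contributes 7 + 3 · 2 = 13
  Term 4 contributes -2 + 4 · 2 = 6
p(2) = ⊕ of these = min[5, 9, 13, 13, 6] = 5.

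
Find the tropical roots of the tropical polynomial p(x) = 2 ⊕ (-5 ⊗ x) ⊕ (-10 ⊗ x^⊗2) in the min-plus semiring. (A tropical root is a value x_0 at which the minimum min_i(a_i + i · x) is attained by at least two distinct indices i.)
Roots: {5, 7}

Each tropical root is a break point of the lower envelope of the lines y = a_i + i · x (there are 3 lines, with slopes 0, 1, ..., 2). Only the lines that attain the minimum somewhere contribute to roots; other lines are dominated. Here the surviving (envelope) indices are i = 2, i = 1, i = 0.
Intersections between consecutive envelope lines give the roots: for adjacent envelope indices i < j the intersection is x = (a_i − a_j) / (j − i). Reading off the sorted break points: {5, 7}.
Verification: at each break x_0, at least two indices attain the minimum of min_i(a_i + i · x_0).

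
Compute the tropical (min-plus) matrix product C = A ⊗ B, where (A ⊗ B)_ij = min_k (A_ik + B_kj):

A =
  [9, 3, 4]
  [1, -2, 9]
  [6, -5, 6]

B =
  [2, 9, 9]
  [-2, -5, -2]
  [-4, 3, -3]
A ⊗ B =
  [0, -2, 1]
  [-4, -7, -4]
  [-7, -10, -7]

Apply the min-plus product entry-by-entry:
  C[0][0] = min over k of (A[0][0] + B[0][0] = 9 + 2 = 11, A[0][1] + B[1][0] = 3 + -2 = 1, A[0][2] + B[2][0] = 4 + -4 = 0) = 0 (attained at k = 2)
  C[0][1] = min over k of (A[0][0] + B[0][1] = 9 + 9 = 18, A[0][1] + B[1][1] = 3 + -5 = -2, A[0][2] + B[2][1] = 4 + 3 = 7) = -2 (attained at k = 1)
  C[0][2] = min over k of (A[0][0] + B[0][2] = 9 + 9 = 18, A[0][1] + B[1][2] = 3 + -2 = 1, A[0][2] + B[2][2] = 4 + -3 = 1) = 1 (attained at k = 1)
  C[1][0] = min over k of (A[1][0] + B[0][0] = 1 + 2 = 3, A[1][1] + B[1][0] = -2 + -2 = -4, A[1][2] + B[2][0] = 9 + -4 = 5) = -4 (attained at k = 1)
  C[1][1] = min over k of (A[1][0] + B[0][1] = 1 + 9 = 10, A[1][1] + B[1][1] = -2 + -5 = -7, A[1][2] + B[2][1] = 9 + 3 = 12) = -7 (attained at k = 1)
  C[1][2] = min over k of (A[1][0] + B[0][2] = 1 + 9 = 10, A[1][1] + B[1][2] = -2 + -2 = -4, A[1][2] + B[2][2] = 9 + -3 = 6) = -4 (attained at k = 1)
  C[2][0] = min over k of (A[2][0] + B[0][0] = 6 + 2 = 8, A[2][1] + B[1][0] = -5 + -2 = -7, A[2][2] + B[2][0] = 6 + -4 = 2) = -7 (attained at k = 1)
  C[2][1] = min over k of (A[2][0] + B[0][1] = 6 + 9 = 15, A[2][1] + B[1][1] = -5 + -5 = -10, A[2][2] + B[2][1] = 6 + 3 = 9) = -10 (attained at k = 1)
  C[2][2] = min over k of (A[2][0] + B[0][2] = 6 + 9 = 15, A[2][1] + B[1][2] = -5 + -2 = -7, A[2][2] + B[2][2] = 6 + -3 = 3) = -7 (attained at k = 1)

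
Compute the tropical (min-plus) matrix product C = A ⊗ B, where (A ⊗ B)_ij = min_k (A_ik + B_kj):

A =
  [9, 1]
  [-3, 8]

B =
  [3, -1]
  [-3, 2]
A ⊗ B =
  [-2, 3]
  [0, -4]

Apply the min-plus product entry-by-entry:
  C[0][0] = min over k of (A[0][0] + B[0][0] = 9 + 3 = 12, A[0][1] + B[1][0] = 1 + -3 = -2) = -2 (attained at k = 1)
  C[0][1] = min over k of (A[0][0] + B[0][1] = 9 + -1 = 8, A[0][1] + B[1][1] = 1 + 2 = 3) = 3 (attained at k = 1)
  C[1][0] = min over k of (A[1][0] + B[0][0] = -3 + 3 = 0, A[1][1] + B[1][0] = 8 + -3 = 5) = 0 (attained at k = 0)
  C[1][1] = min over k of (A[1][0] + B[0][1] = -3 + -1 = -4, A[1][1] + B[1][1] = 8 + 2 = 10) = -4 (attained at k = 0)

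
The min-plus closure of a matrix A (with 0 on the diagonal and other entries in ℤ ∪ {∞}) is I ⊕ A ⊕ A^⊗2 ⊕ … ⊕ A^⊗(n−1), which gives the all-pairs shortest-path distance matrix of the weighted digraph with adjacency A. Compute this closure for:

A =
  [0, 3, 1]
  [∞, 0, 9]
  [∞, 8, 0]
Closure =
  [0, 3, 1]
  [∞, 0, 9]
  [∞, 8, 0]

This is the Floyd-Warshall all-pairs shortest-path computation. For each intermediate vertex k = 0, 1, …, 2, update dist[i][j] ← min(dist[i][j], dist[i][k] + dist[k][j]). The final matrix gives, for each (i, j), the minimum total weight of any directed path from i to j (possibly empty when i = j).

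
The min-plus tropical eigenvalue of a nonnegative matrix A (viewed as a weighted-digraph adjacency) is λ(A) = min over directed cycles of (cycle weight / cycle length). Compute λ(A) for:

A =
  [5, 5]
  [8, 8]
λ(A) = 5

Enumerate directed cycles and compute their means (weight / length). Sample:
  cycle 0 → 0: weight = 5, length = 1, mean = 5/1 ≈ 5.000
  cycle 1 → 1: weight = 8, length = 1, mean = 8/1 ≈ 8.000
  cycle 0 → 1 → 0: weight = 13, length = 2, mean = 13/2 ≈ 6.500
  cycle 1 → 0 → 1: weight = 13, length = 2, mean = 13/2 ≈ 6.500
Minimum mean = 5.000, attained e.g. along the cycle 0 → 0 with weight 5 and length 1. So λ(A) = 5/1 = 5.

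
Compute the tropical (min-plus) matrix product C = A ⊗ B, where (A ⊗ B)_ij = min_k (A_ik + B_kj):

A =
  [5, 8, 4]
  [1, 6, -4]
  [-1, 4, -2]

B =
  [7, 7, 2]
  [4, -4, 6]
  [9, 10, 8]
A ⊗ B =
  [12, 4, 7]
  [5, 2, 3]
  [6, 0, 1]

Apply the min-plus product entry-by-entry:
  C[0][0] = min over k of (A[0][0] + B[0][0] = 5 + 7 = 12, A[0][1] + B[1][0] = 8 + 4 = 12, A[0][2] + B[2][0] = 4 + 9 = 13) = 12 (attained at k = 0)
  C[0][1] = min over k of (A[0][0] + B[0][1] = 5 + 7 = 12, A[0][1] + B[1][1] = 8 + -4 = 4, A[0][2] + B[2][1] = 4 + 10 = 14) = 4 (attained at k = 1)
  C[0][2] = min over k of (A[0][0] + B[0][2] = 5 + 2 = 7, A[0][1] + B[1][2] = 8 + 6 = 14, A[0][2] + B[2][2] = 4 + 8 = 12) = 7 (attained at k = 0)
  C[1][0] = min over k of (A[1][0] + B[0][0] = 1 + 7 = 8, A[1][1] + B[1][0] = 6 + 4 = 10, A[1][2] + B[2][0] = -4 + 9 = 5) = 5 (attained at k = 2)
  C[1][1] = min over k of (A[1][0] + B[0][1] = 1 + 7 = 8, A[1][1] + B[1][1] = 6 + -4 = 2, A[1][2] + B[2][1] = -4 + 10 = 6) = 2 (attained at k = 1)
  C[1][2] = min over k of (A[1][0] + B[0][2] = 1 + 2 = 3, A[1][1] + B[1][2] = 6 + 6 = 12, A[1][2] + B[2][2] = -4 + 8 = 4) = 3 (attained at k = 0)
  C[2][0] = min over k of (A[2][0] + B[0][0] = -1 + 7 = 6, A[2][1] + B[1][0] = 4 + 4 = 8, A[2][2] + B[2][0] = -2 + 9 = 7) = 6 (attained at k = 0)
  C[2][1] = min over k of (A[2][0] + B[0][1] = -1 + 7 = 6, A[2][1] + B[1][1] = 4 + -4 = 0, A[2][2] + B[2][1] = -2 + 10 = 8) = 0 (attained at k = 1)
  C[2][2] = min over k of (A[2][0] + B[0][2] = -1 + 2 = 1, A[2][1] + B[1][2] = 4 + 6 = 10, A[2][2] + B[2][2] = -2 + 8 = 6) = 1 (attained at k = 0)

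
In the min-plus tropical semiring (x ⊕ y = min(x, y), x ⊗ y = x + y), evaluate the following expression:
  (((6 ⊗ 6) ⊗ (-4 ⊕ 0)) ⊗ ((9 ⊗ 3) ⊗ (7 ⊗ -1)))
(((6 ⊗ 6) ⊗ (-4 ⊕ 0)) ⊗ ((9 ⊗ 3) ⊗ (7 ⊗ -1))) = 26

Expand innermost to outermost. Recall ⊕ takes the minimum of its arguments and ⊗ takes their sum. Working out the expression (((6 ⊗ 6) ⊗ (-4 ⊕ 0)) ⊗ ((9 ⊗ 3) ⊗ (7 ⊗ -1))) gives 26.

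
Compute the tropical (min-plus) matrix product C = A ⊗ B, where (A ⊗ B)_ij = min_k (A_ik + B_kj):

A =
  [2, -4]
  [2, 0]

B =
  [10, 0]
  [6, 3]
A ⊗ B =
  [2, -1]
  [6, 2]

Apply the min-plus product entry-by-entry:
  C[0][0] = min over k of (A[0][0] + B[0][0] = 2 + 10 = 12, A[0][1] + B[1][0] = -4 + 6 = 2) = 2 (attained at k = 1)
  C[0][1] = min over k of (A[0][0] + B[0][1] = 2 + 0 = 2, A[0][1] + B[1][1] = -4 + 3 = -1) = -1 (attained at k = 1)
  C[1][0] = min over k of (A[1][0] + B[0][0] = 2 + 10 = 12, A[1][1] + B[1][0] = 0 + 6 = 6) = 6 (attained at k = 1)
  C[1][1] = min over k of (A[1][0] + B[0][1] = 2 + 0 = 2, A[1][1] + B[1][1] = 0 + 3 = 3) = 2 (attained at k = 0)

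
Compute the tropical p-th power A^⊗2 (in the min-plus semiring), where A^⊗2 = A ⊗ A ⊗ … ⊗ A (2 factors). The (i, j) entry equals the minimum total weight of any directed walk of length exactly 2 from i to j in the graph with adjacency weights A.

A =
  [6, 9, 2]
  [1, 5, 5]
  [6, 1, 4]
A^⊗2 =
  [8, 3, 6]
  [6, 6, 3]
  [2, 5, 6]

Each entry (A^⊗2)_ij equals the minimum over all length-2 walks i = v_0 → v_1 → … → v_2 = j of Σ_t A[v_t][v_{t+1}]. For example, for (i, j) = (0, 2) we minimise over 3 possible intermediate vertex sequences; the minimum is 6, attained along the walk 0 → 2 → 2.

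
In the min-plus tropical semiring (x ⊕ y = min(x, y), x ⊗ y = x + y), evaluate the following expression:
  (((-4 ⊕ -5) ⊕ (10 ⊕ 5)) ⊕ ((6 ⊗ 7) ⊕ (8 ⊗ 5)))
(((-4 ⊕ -5) ⊕ (10 ⊕ 5)) ⊕ ((6 ⊗ 7) ⊕ (8 ⊗ 5))) = -5

Expand innermost to outermost. Recall ⊕ takes the minimum of its arguments and ⊗ takes their sum. Working out the expression (((-4 ⊕ -5) ⊕ (10 ⊕ 5)) ⊕ ((6 ⊗ 7) ⊕ (8 ⊗ 5))) gives -5.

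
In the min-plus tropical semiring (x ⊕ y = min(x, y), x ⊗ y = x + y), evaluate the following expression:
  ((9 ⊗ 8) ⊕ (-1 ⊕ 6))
((9 ⊗ 8) ⊕ (-1 ⊕ 6)) = -1

Expand innermost to outermost. Recall ⊕ takes the minimum of its arguments and ⊗ takes their sum. Working out the expression ((9 ⊗ 8) ⊕ (-1 ⊕ 6)) gives -1.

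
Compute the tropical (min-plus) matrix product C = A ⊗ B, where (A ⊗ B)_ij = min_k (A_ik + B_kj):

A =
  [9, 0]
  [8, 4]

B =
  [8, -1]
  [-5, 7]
A ⊗ B =
  [-5, 7]
  [-1, 7]

Apply the min-plus product entry-by-entry:
  C[0][0] = min over k of (A[0][0] + B[0][0] = 9 + 8 = 17, A[0][1] + B[1][0] = 0 + -5 = -5) = -5 (attained at k = 1)
  C[0][1] = min over k of (A[0][0] + B[0][1] = 9 + -1 = 8, A[0][1] + B[1][1] = 0 + 7 = 7) = 7 (attained at k = 1)
  C[1][0] = min over k of (A[1][0] + B[0][0] = 8 + 8 = 16, A[1][1] + B[1][0] = 4 + -5 = -1) = -1 (attained at k = 1)
  C[1][1] = min over k of (A[1][0] + B[0][1] = 8 + -1 = 7, A[1][1] + B[1][1] = 4 + 7 = 11) = 7 (attained at k = 0)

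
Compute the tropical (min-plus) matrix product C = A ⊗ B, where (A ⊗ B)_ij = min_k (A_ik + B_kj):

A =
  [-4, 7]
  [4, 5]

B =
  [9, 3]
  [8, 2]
A ⊗ B =
  [5, -1]
  [13, 7]

Apply the min-plus product entry-by-entry:
  C[0][0] = min over k of (A[0][0] + B[0][0] = -4 + 9 = 5, A[0][1] + B[1][0] = 7 + 8 = 15) = 5 (attained at k = 0)
  C[0][1] = min over k of (A[0][0] + B[0][1] = -4 + 3 = -1, A[0][1] + B[1][1] = 7 + 2 = 9) = -1 (attained at k = 0)
  C[1][0] = min over k of (A[1][0] + B[0][0] = 4 + 9 = 13, A[1][1] + B[1][0] = 5 + 8 = 13) = 13 (attained at k = 0)
  C[1][1] = min over k of (A[1][0] + B[0][1] = 4 + 3 = 7, A[1][1] + B[1][1] = 5 + 2 = 7) = 7 (attained at k = 0)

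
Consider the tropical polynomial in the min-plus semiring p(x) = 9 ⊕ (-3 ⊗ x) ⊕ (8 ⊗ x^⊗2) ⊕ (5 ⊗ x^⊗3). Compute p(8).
p(8) = 5

A tropical monomial a ⊗ x^⊗i evaluates to a + i · x. Evaluating each term at x = 8:
  Term 0 contributes 9 + 0 · 8 = 9
  Term 1 contributes -3 + 1 · 8 = 5
  Term 2 contributes 8 + 2 · 8 = 24
  Term 3 contributes 5 + 3 · 8 = 29
p(8) = ⊕ of these = min[9, 5, 24, 29] = 5.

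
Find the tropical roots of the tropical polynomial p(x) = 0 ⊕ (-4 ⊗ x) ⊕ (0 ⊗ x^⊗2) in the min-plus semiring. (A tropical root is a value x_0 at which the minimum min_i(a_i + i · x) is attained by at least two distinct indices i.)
Roots: {-4, 4}

Each tropical root is a break point of the lower envelope of the lines y = a_i + i · x (there are 3 lines, with slopes 0, 1, ..., 2). Only the lines that attain the minimum somewhere contribute to roots; other lines are dominated. Here the surviving (envelope) indices are i = 2, i = 1, i = 0.
Intersections between consecutive envelope lines give the roots: for adjacent envelope indices i < j the intersection is x = (a_i − a_j) / (j − i). Reading off the sorted break points: {-4, 4}.
Verification: at each break x_0, at least two indices attain the minimum of min_i(a_i + i · x_0).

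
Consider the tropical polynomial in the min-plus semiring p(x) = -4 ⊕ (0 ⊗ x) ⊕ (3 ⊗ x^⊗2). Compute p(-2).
p(-2) = -4

A tropical monomial a ⊗ x^⊗i evaluates to a + i · x. Evaluating each term at x = -2:
  Term 0 contributes -4 + 0 · -2 = -4
  Term 1 contributes 0 + 1 · -2 = -2
  Term 2 contributes 3 + 2 · -2 = -1
p(-2) = ⊕ of these = min[-4, -2, -1] = -4.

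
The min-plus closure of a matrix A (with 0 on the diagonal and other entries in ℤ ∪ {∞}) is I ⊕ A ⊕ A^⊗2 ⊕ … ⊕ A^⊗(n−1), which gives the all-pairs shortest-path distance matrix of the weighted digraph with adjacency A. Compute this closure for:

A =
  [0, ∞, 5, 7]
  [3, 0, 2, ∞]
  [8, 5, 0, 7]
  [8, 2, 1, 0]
Closure =
  [0, 9, 5, 7]
  [3, 0, 2, 9]
  [8, 5, 0, 7]
  [5, 2, 1, 0]

This is the Floyd-Warshall all-pairs shortest-path computation. For each intermediate vertex k = 0, 1, …, 3, update dist[i][j] ← min(dist[i][j], dist[i][k] + dist[k][j]). The final matrix gives, for each (i, j), the minimum total weight of any directed path from i to j (possibly empty when i = j).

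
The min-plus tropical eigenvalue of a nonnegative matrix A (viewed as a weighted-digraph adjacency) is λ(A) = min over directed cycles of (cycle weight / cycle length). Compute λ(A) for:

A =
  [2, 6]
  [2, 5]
λ(A) = 2

Enumerate directed cycles and compute their means (weight / length). Sample:
  cycle 0 → 0: weight = 2, length = 1, mean = 2/1 ≈ 2.000
  cycle 1 → 1: weight = 5, length = 1, mean = 5/1 ≈ 5.000
  cycle 0 → 1 → 0: weight = 8, length = 2, mean = 8/2 ≈ 4.000
  cycle 1 → 0 → 1: weight = 8, length = 2, mean = 8/2 ≈ 4.000
Minimum mean = 2.000, attained e.g. along the cycle 0 → 0 with weight 2 and length 1. So λ(A) = 2/1 = 2.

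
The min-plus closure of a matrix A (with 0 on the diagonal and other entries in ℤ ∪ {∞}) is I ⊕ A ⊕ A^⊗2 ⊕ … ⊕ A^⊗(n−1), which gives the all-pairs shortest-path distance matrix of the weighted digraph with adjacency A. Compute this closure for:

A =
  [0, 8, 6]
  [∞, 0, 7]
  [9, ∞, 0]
Closure =
  [0, 8, 6]
  [16, 0, 7]
  [9, 17, 0]

This is the Floyd-Warshall all-pairs shortest-path computation. For each intermediate vertex k = 0, 1, …, 2, update dist[i][j] ← min(dist[i][j], dist[i][k] + dist[k][j]). The final matrix gives, for each (i, j), the minimum total weight of any directed path from i to j (possibly empty when i = j).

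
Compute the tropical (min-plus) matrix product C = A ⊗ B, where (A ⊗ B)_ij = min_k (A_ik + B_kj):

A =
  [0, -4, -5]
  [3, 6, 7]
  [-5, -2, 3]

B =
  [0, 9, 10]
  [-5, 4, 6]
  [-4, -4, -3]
A ⊗ B =
  [-9, -9, -8]
  [1, 3, 4]
  [-7, -1, 0]

Apply the min-plus product entry-by-entry:
  C[0][0] = min over k of (A[0][0] + B[0][0] = 0 + 0 = 0, A[0][1] + B[1][0] = -4 + -5 = -9, A[0][2] + B[2][0] = -5 + -4 = -9) = -9 (attained at k = 1)
  C[0][1] = min over k of (A[0][0] + B[0][1] = 0 + 9 = 9, A[0][1] + B[1][1] = -4 + 4 = 0, A[0][2] + B[2][1] = -5 + -4 = -9) = -9 (attained at k = 2)
  C[0][2] = min over k of (A[0][0] + B[0][2] = 0 + 10 = 10, A[0][1] + B[1][2] = -4 + 6 = 2, A[0][2] + B[2][2] = -5 + -3 = -8) = -8 (attained at k = 2)
  C[1][0] = min over k of (A[1][0] + B[0][0] = 3 + 0 = 3, A[1][1] + B[1][0] = 6 + -5 = 1, A[1][2] + B[2][0] = 7 + -4 = 3) = 1 (attained at k = 1)
  C[1][1] = min over k of (A[1][0] + B[0][1] = 3 + 9 = 12, A[1][1] + B[1][1] = 6 + 4 = 10, A[1][2] + B[2][1] = 7 + -4 = 3) = 3 (attained at k = 2)
  C[1][2] = min over k of (A[1][0] + B[0][2] = 3 + 10 = 13, A[1][1] + B[1][2] = 6 + 6 = 12, A[1][2] + B[2][2] = 7 + -3 = 4) = 4 (attained at k = 2)
  C[2][0] = min over k of (A[2][0] + B[0][0] = -5 + 0 = -5, A[2][1] + B[1][0] = -2 + -5 = -7, A[2][2] + B[2][0] = 3 + -4 = -1) = -7 (attained at k = 1)
  C[2][1] = min over k of (A[2][0] + B[0][1] = -5 + 9 = 4, A[2][1] + B[1][1] = -2 + 4 = 2, A[2][2] + B[2][1] = 3 + -4 = -1) = -1 (attained at k = 2)
  C[2][2] = min over k of (A[2][0] + B[0][2] = -5 + 10 = 5, A[2][1] + B[1][2] = -2 + 6 = 4, A[2][2] + B[2][2] = 3 + -3 = 0) = 0 (attained at k = 2)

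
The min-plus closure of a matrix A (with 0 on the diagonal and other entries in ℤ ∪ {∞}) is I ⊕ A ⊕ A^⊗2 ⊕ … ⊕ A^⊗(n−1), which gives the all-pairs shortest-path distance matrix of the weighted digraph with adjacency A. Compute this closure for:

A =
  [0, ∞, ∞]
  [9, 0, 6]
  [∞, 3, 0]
Closure =
  [0, ∞, ∞]
  [9, 0, 6]
  [12, 3, 0]

This is the Floyd-Warshall all-pairs shortest-path computation. For each intermediate vertex k = 0, 1, …, 2, update dist[i][j] ← min(dist[i][j], dist[i][k] + dist[k][j]). The final matrix gives, for each (i, j), the minimum total weight of any directed path from i to j (possibly empty when i = j).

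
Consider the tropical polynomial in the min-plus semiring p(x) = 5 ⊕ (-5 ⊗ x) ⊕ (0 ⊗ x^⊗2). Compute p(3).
p(3) = -2

A tropical monomial a ⊗ x^⊗i evaluates to a + i · x. Evaluating each term at x = 3:
  Term 0 contributes 5 + 0 · 3 = 5
  Term 1 contributes -5 + 1 · 3 = -2
  Term 2 contributes 0 + 2 · 3 = 6
p(3) = ⊕ of these = min[5, -2, 6] = -2.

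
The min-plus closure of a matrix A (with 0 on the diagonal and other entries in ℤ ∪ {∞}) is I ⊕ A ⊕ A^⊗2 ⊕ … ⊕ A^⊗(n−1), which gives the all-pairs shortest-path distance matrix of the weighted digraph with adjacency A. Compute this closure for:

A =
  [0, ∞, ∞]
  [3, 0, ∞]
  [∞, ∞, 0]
Closure =
  [0, ∞, ∞]
  [3, 0, ∞]
  [∞, ∞, 0]

This is the Floyd-Warshall all-pairs shortest-path computation. For each intermediate vertex k = 0, 1, …, 2, update dist[i][j] ← min(dist[i][j], dist[i][k] + dist[k][j]). The final matrix gives, for each (i, j), the minimum total weight of any directed path from i to j (possibly empty when i = j).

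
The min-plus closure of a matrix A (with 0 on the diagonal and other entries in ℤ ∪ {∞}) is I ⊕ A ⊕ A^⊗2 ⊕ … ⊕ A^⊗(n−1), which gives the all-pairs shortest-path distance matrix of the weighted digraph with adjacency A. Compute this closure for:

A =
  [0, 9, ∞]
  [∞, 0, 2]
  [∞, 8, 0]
Closure =
  [0, 9, 11]
  [∞, 0, 2]
  [∞, 8, 0]

This is the Floyd-Warshall all-pairs shortest-path computation. For each intermediate vertex k = 0, 1, …, 2, update dist[i][j] ← min(dist[i][j], dist[i][k] + dist[k][j]). The final matrix gives, for each (i, j), the minimum total weight of any directed path from i to j (possibly empty when i = j).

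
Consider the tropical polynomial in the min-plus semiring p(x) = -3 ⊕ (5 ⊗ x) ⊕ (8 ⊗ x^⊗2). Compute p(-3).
p(-3) = -3

A tropical monomial a ⊗ x^⊗i evaluates to a + i · x. Evaluating each term at x = -3:
  Term 0 contributes -3 + 0 · -3 = -3
  Term 1 contributes 5 + 1 · -3 = 2
  Term 2 contributes 8 + 2 · -3 = 2
p(-3) = ⊕ of these = min[-3, 2, 2] = -3.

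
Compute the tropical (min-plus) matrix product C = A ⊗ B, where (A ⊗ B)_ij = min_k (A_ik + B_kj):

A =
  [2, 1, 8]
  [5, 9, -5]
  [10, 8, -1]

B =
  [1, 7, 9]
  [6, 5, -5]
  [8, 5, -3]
A ⊗ B =
  [3, 6, -4]
  [3, 0, -8]
  [7, 4, -4]

Apply the min-plus product entry-by-entry:
  C[0][0] = min over k of (A[0][0] + B[0][0] = 2 + 1 = 3, A[0][1] + B[1][0] = 1 + 6 = 7, A[0][2] + B[2][0] = 8 + 8 = 16) = 3 (attained at k = 0)
  C[0][1] = min over k of (A[0][0] + B[0][1] = 2 + 7 = 9, A[0][1] + B[1][1] = 1 + 5 = 6, A[0][2] + B[2][1] = 8 + 5 = 13) = 6 (attained at k = 1)
  C[0][2] = min over k of (A[0][0] + B[0][2] = 2 + 9 = 11, A[0][1] + B[1][2] = 1 + -5 = -4, A[0][2] + B[2][2] = 8 + -3 = 5) = -4 (attained at k = 1)
  C[1][0] = min over k of (A[1][0] + B[0][0] = 5 + 1 = 6, A[1][1] + B[1][0] = 9 + 6 = 15, A[1][2] + B[2][0] = -5 + 8 = 3) = 3 (attained at k = 2)
  C[1][1] = min over k of (A[1][0] + B[0][1] = 5 + 7 = 12, A[1][1] + B[1][1] = 9 + 5 = 14, A[1][2] + B[2][1] = -5 + 5 = 0) = 0 (attained at k = 2)
  C[1][2] = min over k of (A[1][0] + B[0][2] = 5 + 9 = 14, A[1][1] + B[1][2] = 9 + -5 = 4, A[1][2] + B[2][2] = -5 + -3 = -8) = -8 (attained at k = 2)
  C[2][0] = min over k of (A[2][0] + B[0][0] = 10 + 1 = 11, A[2][1] + B[1][0] = 8 + 6 = 14, A[2][2] + B[2][0] = -1 + 8 = 7) = 7 (attained at k = 2)
  C[2][1] = min over k of (A[2][0] + B[0][1] = 10 + 7 = 17, A[2][1] + B[1][1] = 8 + 5 = 13, A[2][2] + B[2][1] = -1 + 5 = 4) = 4 (attained at k = 2)
  C[2][2] = min over k of (A[2][0] + B[0][2] = 10 + 9 = 19, A[2][1] + B[1][2] = 8 + -5 = 3, A[2][2] + B[2][2] = -1 + -3 = -4) = -4 (attained at k = 2)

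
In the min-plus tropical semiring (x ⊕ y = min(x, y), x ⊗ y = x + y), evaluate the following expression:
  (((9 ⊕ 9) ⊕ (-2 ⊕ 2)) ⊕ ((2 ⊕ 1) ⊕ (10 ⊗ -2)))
(((9 ⊕ 9) ⊕ (-2 ⊕ 2)) ⊕ ((2 ⊕ 1) ⊕ (10 ⊗ -2))) = -2

Expand innermost to outermost. Recall ⊕ takes the minimum of its arguments and ⊗ takes their sum. Working out the expression (((9 ⊕ 9) ⊕ (-2 ⊕ 2)) ⊕ ((2 ⊕ 1) ⊕ (10 ⊗ -2))) gives -2.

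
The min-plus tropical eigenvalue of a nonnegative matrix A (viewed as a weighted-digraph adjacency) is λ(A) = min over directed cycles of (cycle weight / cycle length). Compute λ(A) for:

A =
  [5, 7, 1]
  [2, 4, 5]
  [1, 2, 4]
λ(A) = 1

Enumerate directed cycles and compute their means (weight / length). Sample:
  cycle 0 → 0: weight = 5, length = 1, mean = 5/1 ≈ 5.000
  cycle 1 → 1: weight = 4, length = 1, mean = 4/1 ≈ 4.000
  cycle 2 → 2: weight = 4, length = 1, mean = 4/1 ≈ 4.000
  cycle 0 → 1 → 0: weight = 9, length = 2, mean = 9/2 ≈ 4.500
  cycle 0 → 2 → 0: weight = 2, length = 2, mean = 2/2 ≈ 1.000
  cycle 1 → 0 → 1: weight = 9, length = 2, mean = 9/2 ≈ 4.500
Minimum mean = 1.000, attained e.g. along the cycle 0 → 2 → 0 with weight 2 and length 2. So λ(A) = 2/2 = 1.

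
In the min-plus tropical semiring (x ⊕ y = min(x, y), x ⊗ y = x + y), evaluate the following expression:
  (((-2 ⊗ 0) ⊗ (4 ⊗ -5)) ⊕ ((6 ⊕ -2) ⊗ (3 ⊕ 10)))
(((-2 ⊗ 0) ⊗ (4 ⊗ -5)) ⊕ ((6 ⊕ -2) ⊗ (3 ⊕ 10))) = -3

Expand innermost to outermost. Recall ⊕ takes the minimum of its arguments and ⊗ takes their sum. Working out the expression (((-2 ⊗ 0) ⊗ (4 ⊗ -5)) ⊕ ((6 ⊕ -2) ⊗ (3 ⊕ 10))) gives -3.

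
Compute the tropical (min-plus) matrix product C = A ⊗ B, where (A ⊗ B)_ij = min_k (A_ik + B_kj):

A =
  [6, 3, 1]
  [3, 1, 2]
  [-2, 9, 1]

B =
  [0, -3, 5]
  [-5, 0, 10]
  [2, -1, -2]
A ⊗ B =
  [-2, 0, -1]
  [-4, 0, 0]
  [-2, -5, -1]

Apply the min-plus product entry-by-entry:
  C[0][0] = min over k of (A[0][0] + B[0][0] = 6 + 0 = 6, A[0][1] + B[1][0] = 3 + -5 = -2, A[0][2] + B[2][0] = 1 + 2 = 3) = -2 (attained at k = 1)
  C[0][1] = min over k of (A[0][0] + B[0][1] = 6 + -3 = 3, A[0][1] + B[1][1] = 3 + 0 = 3, A[0][2] + B[2][1] = 1 + -1 = 0) = 0 (attained at k = 2)
  C[0][2] = min over k of (A[0][0] + B[0][2] = 6 + 5 = 11, A[0][1] + B[1][2] = 3 + 10 = 13, A[0][2] + B[2][2] = 1 + -2 = -1) = -1 (attained at k = 2)
  C[1][0] = min over k of (A[1][0] + B[0][0] = 3 + 0 = 3, A[1][1] + B[1][0] = 1 + -5 = -4, A[1][2] + B[2][0] = 2 + 2 = 4) = -4 (attained at k = 1)
  C[1][1] = min over k of (A[1][0] + B[0][1] = 3 + -3 = 0, A[1][1] + B[1][1] = 1 + 0 = 1, A[1][2] + B[2][1] = 2 + -1 = 1) = 0 (attained at k = 0)
  C[1][2] = min over k of (A[1][0] + B[0][2] = 3 + 5 = 8, A[1][1] + B[1][2] = 1 + 10 = 11, A[1][2] + B[2][2] = 2 + -2 = 0) = 0 (attained at k = 2)
  C[2][0] = min over k of (A[2][0] + B[0][0] = -2 + 0 = -2, A[2][1] + B[1][0] = 9 + -5 = 4, A[2][2] + B[2][0] = 1 + 2 = 3) = -2 (attained at k = 0)
  C[2][1] = min over k of (A[2][0] + B[0][1] = -2 + -3 = -5, A[2][1] + B[1][1] = 9 + 0 = 9, A[2][2] + B[2][1] = 1 + -1 = 0) = -5 (attained at k = 0)
  C[2][2] = min over k of (A[2][0] + B[0][2] = -2 + 5 = 3, A[2][1] + B[1][2] = 9 + 10 = 19, A[2][2] + B[2][2] = 1 + -2 = -1) = -1 (attained at k = 2)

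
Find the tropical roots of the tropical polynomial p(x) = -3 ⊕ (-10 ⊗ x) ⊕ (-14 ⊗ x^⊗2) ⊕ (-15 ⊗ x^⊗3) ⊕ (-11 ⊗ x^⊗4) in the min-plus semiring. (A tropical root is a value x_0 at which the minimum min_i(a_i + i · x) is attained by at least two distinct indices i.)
Roots: {-4, 1, 4, 7}

Each tropical root is a break point of the lower envelope of the lines y = a_i + i · x (there are 5 lines, with slopes 0, 1, ..., 4). Only the lines that attain the minimum somewhere contribute to roots; other lines are dominated. Here the surviving (envelope) indices are i = 4, i = 3, i = 2, i = 1, i = 0.
Intersections between consecutive envelope lines give the roots: for adjacent envelope indices i < j the intersection is x = (a_i − a_j) / (j − i). Reading off the sorted break points: {-4, 1, 4, 7}.
Verification: at each break x_0, at least two indices attain the minimum of min_i(a_i + i · x_0).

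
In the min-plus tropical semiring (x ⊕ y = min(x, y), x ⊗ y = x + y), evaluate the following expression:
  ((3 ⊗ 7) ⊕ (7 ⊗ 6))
((3 ⊗ 7) ⊕ (7 ⊗ 6)) = 10

Expand innermost to outermost. Recall ⊕ takes the minimum of its arguments and ⊗ takes their sum. Working out the expression ((3 ⊗ 7) ⊕ (7 ⊗ 6)) gives 10.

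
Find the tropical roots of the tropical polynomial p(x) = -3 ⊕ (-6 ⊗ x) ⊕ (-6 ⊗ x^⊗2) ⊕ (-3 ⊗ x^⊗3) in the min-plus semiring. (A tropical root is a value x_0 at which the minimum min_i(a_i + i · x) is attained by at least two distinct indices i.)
Roots: {-3, 0, 3}

Each tropical root is a break point of the lower envelope of the lines y = a_i + i · x (there are 4 lines, with slopes 0, 1, ..., 3). Only the lines that attain the minimum somewhere contribute to roots; other lines are dominated. Here the surviving (envelope) indices are i = 3, i = 2, i = 1, i = 0.
Intersections between consecutive envelope lines give the roots: for adjacent envelope indices i < j the intersection is x = (a_i − a_j) / (j − i). Reading off the sorted break points: {-3, 0, 3}.
Verification: at each break x_0, at least two indices attain the minimum of min_i(a_i + i · x_0).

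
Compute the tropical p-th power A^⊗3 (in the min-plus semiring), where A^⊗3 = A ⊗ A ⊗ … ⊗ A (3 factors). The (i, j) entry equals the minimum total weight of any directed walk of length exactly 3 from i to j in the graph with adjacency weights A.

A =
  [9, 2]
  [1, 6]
A^⊗3 =
  [9, 5]
  [4, 9]

Each entry (A^⊗3)_ij equals the minimum over all length-3 walks i = v_0 → v_1 → … → v_3 = j of Σ_t A[v_t][v_{t+1}]. For example, for (i, j) = (0, 1) we minimise over 4 possible intermediate vertex sequences; the minimum is 5, attained along the walk 0 → 1 → 0 → 1.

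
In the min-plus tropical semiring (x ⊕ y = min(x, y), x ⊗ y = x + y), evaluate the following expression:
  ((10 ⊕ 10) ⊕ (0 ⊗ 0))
((10 ⊕ 10) ⊕ (0 ⊗ 0)) = 0

Expand innermost to outermost. Recall ⊕ takes the minimum of its arguments and ⊗ takes their sum. Working out the expression ((10 ⊕ 10) ⊕ (0 ⊗ 0)) gives 0.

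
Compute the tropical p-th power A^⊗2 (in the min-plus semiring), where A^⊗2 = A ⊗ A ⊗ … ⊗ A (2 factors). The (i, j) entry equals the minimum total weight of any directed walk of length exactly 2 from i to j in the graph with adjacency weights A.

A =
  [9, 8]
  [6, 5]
A^⊗2 =
  [14, 13]
  [11, 10]

Each entry (A^⊗2)_ij equals the minimum over all length-2 walks i = v_0 → v_1 → … → v_2 = j of Σ_t A[v_t][v_{t+1}]. For example, for (i, j) = (0, 1) we minimise over 2 possible intermediate vertex sequences; the minimum is 13, attained along the walk 0 → 1 → 1.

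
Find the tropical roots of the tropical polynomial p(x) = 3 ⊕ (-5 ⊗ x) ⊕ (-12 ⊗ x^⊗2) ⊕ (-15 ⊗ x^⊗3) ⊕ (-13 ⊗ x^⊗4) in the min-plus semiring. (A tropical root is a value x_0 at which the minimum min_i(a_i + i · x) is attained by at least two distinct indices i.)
Roots: {-2, 3, 7, 8}

Each tropical root is a break point of the lower envelope of the lines y = a_i + i · x (there are 5 lines, with slopes 0, 1, ..., 4). Only the lines that attain the minimum somewhere contribute to roots; other lines are dominated. Here the surviving (envelope) indices are i = 4, i = 3, i = 2, i = 1, i = 0.
Intersections between consecutive envelope lines give the roots: for adjacent envelope indices i < j the intersection is x = (a_i − a_j) / (j − i). Reading off the sorted break points: {-2, 3, 7, 8}.
Verification: at each break x_0, at least two indices attain the minimum of min_i(a_i + i · x_0).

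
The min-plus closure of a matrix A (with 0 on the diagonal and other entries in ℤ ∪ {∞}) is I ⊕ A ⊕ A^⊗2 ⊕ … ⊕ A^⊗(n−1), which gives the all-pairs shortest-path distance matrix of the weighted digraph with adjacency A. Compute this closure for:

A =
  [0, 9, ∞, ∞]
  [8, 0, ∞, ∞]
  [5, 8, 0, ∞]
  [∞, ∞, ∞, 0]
Closure =
  [0, 9, ∞, ∞]
  [8, 0, ∞, ∞]
  [5, 8, 0, ∞]
  [∞, ∞, ∞, 0]

This is the Floyd-Warshall all-pairs shortest-path computation. For each intermediate vertex k = 0, 1, …, 3, update dist[i][j] ← min(dist[i][j], dist[i][k] + dist[k][j]). The final matrix gives, for each (i, j), the minimum total weight of any directed path from i to j (possibly empty when i = j).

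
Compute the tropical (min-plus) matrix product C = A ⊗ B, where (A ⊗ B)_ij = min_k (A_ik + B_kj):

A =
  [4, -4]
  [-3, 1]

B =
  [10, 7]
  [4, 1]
A ⊗ B =
  [0, -3]
  [5, 2]

Apply the min-plus product entry-by-entry:
  C[0][0] = min over k of (A[0][0] + B[0][0] = 4 + 10 = 14, A[0][1] + B[1][0] = -4 + 4 = 0) = 0 (attained at k = 1)
  C[0][1] = min over k of (A[0][0] + B[0][1] = 4 + 7 = 11, A[0][1] + B[1][1] = -4 + 1 = -3) = -3 (attained at k = 1)
  C[1][0] = min over k of (A[1][0] + B[0][0] = -3 + 10 = 7, A[1][1] + B[1][0] = 1 + 4 = 5) = 5 (attained at k = 1)
  C[1][1] = min over k of (A[1][0] + B[0][1] = -3 + 7 = 4, A[1][1] + B[1][1] = 1 + 1 = 2) = 2 (attained at k = 1)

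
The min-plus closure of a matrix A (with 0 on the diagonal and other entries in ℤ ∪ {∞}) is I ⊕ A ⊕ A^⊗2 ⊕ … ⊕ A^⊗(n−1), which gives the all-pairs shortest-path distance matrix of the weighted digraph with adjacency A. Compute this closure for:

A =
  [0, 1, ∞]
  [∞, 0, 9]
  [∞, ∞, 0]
Closure =
  [0, 1, 10]
  [∞, 0, 9]
  [∞, ∞, 0]

This is the Floyd-Warshall all-pairs shortest-path computation. For each intermediate vertex k = 0, 1, …, 2, update dist[i][j] ← min(dist[i][j], dist[i][k] + dist[k][j]). The final matrix gives, for each (i, j), the minimum total weight of any directed path from i to j (possibly empty when i = j).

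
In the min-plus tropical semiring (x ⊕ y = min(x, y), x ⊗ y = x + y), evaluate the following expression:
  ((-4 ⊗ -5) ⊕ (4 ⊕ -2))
((-4 ⊗ -5) ⊕ (4 ⊕ -2)) = -9

Expand innermost to outermost. Recall ⊕ takes the minimum of its arguments and ⊗ takes their sum. Working out the expression ((-4 ⊗ -5) ⊕ (4 ⊕ -2)) gives -9.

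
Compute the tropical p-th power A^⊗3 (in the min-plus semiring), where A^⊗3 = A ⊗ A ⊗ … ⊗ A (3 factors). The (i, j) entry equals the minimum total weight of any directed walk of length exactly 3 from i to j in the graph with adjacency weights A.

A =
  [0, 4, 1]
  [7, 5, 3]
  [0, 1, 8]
A^⊗3 =
  [0, 2, 1]
  [3, 7, 4]
  [0, 2, 1]

Each entry (A^⊗3)_ij equals the minimum over all length-3 walks i = v_0 → v_1 → … → v_3 = j of Σ_t A[v_t][v_{t+1}]. For example, for (i, j) = (0, 2) we minimise over 9 possible intermediate vertex sequences; the minimum is 1, attained along the walk 0 → 0 → 0 → 2.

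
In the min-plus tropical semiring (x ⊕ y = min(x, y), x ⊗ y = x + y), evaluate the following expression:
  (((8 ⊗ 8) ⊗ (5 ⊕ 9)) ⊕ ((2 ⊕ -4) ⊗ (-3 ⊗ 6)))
(((8 ⊗ 8) ⊗ (5 ⊕ 9)) ⊕ ((2 ⊕ -4) ⊗ (-3 ⊗ 6))) = -1

Expand innermost to outermost. Recall ⊕ takes the minimum of its arguments and ⊗ takes their sum. Working out the expression (((8 ⊗ 8) ⊗ (5 ⊕ 9)) ⊕ ((2 ⊕ -4) ⊗ (-3 ⊗ 6))) gives -1.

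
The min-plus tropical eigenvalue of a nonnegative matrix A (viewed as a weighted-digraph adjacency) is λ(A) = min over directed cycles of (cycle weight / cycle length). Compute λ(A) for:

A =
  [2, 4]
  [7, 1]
λ(A) = 1

Enumerate directed cycles and compute their means (weight / length). Sample:
  cycle 0 → 0: weight = 2, length = 1, mean = 2/1 ≈ 2.000
  cycle 1 → 1: weight = 1, length = 1, mean = 1/1 ≈ 1.000
  cycle 0 → 1 → 0: weight = 11, length = 2, mean = 11/2 ≈ 5.500
  cycle 1 → 0 → 1: weight = 11, length = 2, mean = 11/2 ≈ 5.500
Minimum mean = 1.000, attained e.g. along the cycle 1 → 1 with weight 1 and length 1. So λ(A) = 1/1 = 1.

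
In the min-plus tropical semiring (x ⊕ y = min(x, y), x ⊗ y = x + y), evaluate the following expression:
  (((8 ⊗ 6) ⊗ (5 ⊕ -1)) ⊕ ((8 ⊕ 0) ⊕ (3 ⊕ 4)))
(((8 ⊗ 6) ⊗ (5 ⊕ -1)) ⊕ ((8 ⊕ 0) ⊕ (3 ⊕ 4))) = 0

Expand innermost to outermost. Recall ⊕ takes the minimum of its arguments and ⊗ takes their sum. Working out the expression (((8 ⊗ 6) ⊗ (5 ⊕ -1)) ⊕ ((8 ⊕ 0) ⊕ (3 ⊕ 4))) gives 0.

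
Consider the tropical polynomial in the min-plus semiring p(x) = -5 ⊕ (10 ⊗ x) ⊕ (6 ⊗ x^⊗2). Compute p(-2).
p(-2) = -5

A tropical monomial a ⊗ x^⊗i evaluates to a + i · x. Evaluating each term at x = -2:
  Term 0 contributes -5 + 0 · -2 = -5
  Term 1 contributes 10 + 1 · -2 = 8
  Term 2 contributes 6 + 2 · -2 = 2
p(-2) = ⊕ of these = min[-5, 8, 2] = -5.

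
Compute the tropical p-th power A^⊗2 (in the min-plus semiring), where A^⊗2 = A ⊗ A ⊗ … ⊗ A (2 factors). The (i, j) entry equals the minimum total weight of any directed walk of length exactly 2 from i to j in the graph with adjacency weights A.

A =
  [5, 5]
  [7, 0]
A^⊗2 =
  [10, 5]
  [7, 0]

Each entry (A^⊗2)_ij equals the minimum over all length-2 walks i = v_0 → v_1 → … → v_2 = j of Σ_t A[v_t][v_{t+1}]. For example, for (i, j) = (0, 1) we minimise over 2 possible intermediate vertex sequences; the minimum is 5, attained along the walk 0 → 1 → 1.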